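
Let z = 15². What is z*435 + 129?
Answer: 98004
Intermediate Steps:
z = 225
z*435 + 129 = 225*435 + 129 = 97875 + 129 = 98004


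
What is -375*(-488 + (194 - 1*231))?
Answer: 196875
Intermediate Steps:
-375*(-488 + (194 - 1*231)) = -375*(-488 + (194 - 231)) = -375*(-488 - 37) = -375*(-525) = 196875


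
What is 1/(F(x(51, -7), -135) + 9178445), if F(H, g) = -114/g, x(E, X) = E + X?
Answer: 45/413030063 ≈ 1.0895e-7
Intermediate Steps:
1/(F(x(51, -7), -135) + 9178445) = 1/(-114/(-135) + 9178445) = 1/(-114*(-1/135) + 9178445) = 1/(38/45 + 9178445) = 1/(413030063/45) = 45/413030063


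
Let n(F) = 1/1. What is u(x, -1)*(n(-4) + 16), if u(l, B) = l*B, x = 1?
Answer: -17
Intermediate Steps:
u(l, B) = B*l
n(F) = 1
u(x, -1)*(n(-4) + 16) = (-1*1)*(1 + 16) = -1*17 = -17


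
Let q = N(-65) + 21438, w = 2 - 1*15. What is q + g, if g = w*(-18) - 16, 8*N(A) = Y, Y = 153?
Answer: 173401/8 ≈ 21675.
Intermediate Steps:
N(A) = 153/8 (N(A) = (⅛)*153 = 153/8)
w = -13 (w = 2 - 15 = -13)
g = 218 (g = -13*(-18) - 16 = 234 - 16 = 218)
q = 171657/8 (q = 153/8 + 21438 = 171657/8 ≈ 21457.)
q + g = 171657/8 + 218 = 173401/8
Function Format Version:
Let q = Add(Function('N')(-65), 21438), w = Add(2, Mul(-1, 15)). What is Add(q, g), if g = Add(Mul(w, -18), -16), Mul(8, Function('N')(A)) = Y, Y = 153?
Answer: Rational(173401, 8) ≈ 21675.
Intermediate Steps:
Function('N')(A) = Rational(153, 8) (Function('N')(A) = Mul(Rational(1, 8), 153) = Rational(153, 8))
w = -13 (w = Add(2, -15) = -13)
g = 218 (g = Add(Mul(-13, -18), -16) = Add(234, -16) = 218)
q = Rational(171657, 8) (q = Add(Rational(153, 8), 21438) = Rational(171657, 8) ≈ 21457.)
Add(q, g) = Add(Rational(171657, 8), 218) = Rational(173401, 8)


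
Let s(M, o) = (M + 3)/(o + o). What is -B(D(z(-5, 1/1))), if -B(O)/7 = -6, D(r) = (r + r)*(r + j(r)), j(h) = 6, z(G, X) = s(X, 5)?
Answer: -42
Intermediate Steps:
s(M, o) = (3 + M)/(2*o) (s(M, o) = (3 + M)/((2*o)) = (3 + M)*(1/(2*o)) = (3 + M)/(2*o))
z(G, X) = 3/10 + X/10 (z(G, X) = (½)*(3 + X)/5 = (½)*(⅕)*(3 + X) = 3/10 + X/10)
D(r) = 2*r*(6 + r) (D(r) = (r + r)*(r + 6) = (2*r)*(6 + r) = 2*r*(6 + r))
B(O) = 42 (B(O) = -7*(-6) = 42)
-B(D(z(-5, 1/1))) = -1*42 = -42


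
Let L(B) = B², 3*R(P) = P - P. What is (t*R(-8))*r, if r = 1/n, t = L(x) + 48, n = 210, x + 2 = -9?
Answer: 0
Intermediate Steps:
x = -11 (x = -2 - 9 = -11)
R(P) = 0 (R(P) = (P - P)/3 = (⅓)*0 = 0)
t = 169 (t = (-11)² + 48 = 121 + 48 = 169)
r = 1/210 ≈ 0.0047619
(t*R(-8))*r = (169*0)*(1/210) = 0*(1/210) = 0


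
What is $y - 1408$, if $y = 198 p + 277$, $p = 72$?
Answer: $13125$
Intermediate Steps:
$y = 14533$ ($y = 198 \cdot 72 + 277 = 14256 + 277 = 14533$)
$y - 1408 = 14533 - 1408 = 13125$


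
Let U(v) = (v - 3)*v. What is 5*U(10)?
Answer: 350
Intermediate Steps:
U(v) = v*(-3 + v) (U(v) = (-3 + v)*v = v*(-3 + v))
5*U(10) = 5*(10*(-3 + 10)) = 5*(10*7) = 5*70 = 350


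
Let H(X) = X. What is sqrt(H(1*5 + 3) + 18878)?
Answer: sqrt(18886) ≈ 137.43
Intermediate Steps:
sqrt(H(1*5 + 3) + 18878) = sqrt((1*5 + 3) + 18878) = sqrt((5 + 3) + 18878) = sqrt(8 + 18878) = sqrt(18886)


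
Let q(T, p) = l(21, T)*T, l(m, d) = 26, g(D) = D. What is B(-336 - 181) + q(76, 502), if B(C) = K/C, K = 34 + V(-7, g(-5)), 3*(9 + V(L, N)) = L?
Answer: 3064708/1551 ≈ 1976.0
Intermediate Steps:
V(L, N) = -9 + L/3
q(T, p) = 26*T
K = 68/3 (K = 34 + (-9 + (⅓)*(-7)) = 34 + (-9 - 7/3) = 34 - 34/3 = 68/3 ≈ 22.667)
B(C) = 68/(3*C)
B(-336 - 181) + q(76, 502) = 68/(3*(-336 - 181)) + 26*76 = (68/3)/(-517) + 1976 = (68/3)*(-1/517) + 1976 = -68/1551 + 1976 = 3064708/1551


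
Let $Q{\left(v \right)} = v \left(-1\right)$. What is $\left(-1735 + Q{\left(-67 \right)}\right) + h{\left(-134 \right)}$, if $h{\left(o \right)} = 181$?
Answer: $-1487$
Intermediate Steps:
$Q{\left(v \right)} = - v$
$\left(-1735 + Q{\left(-67 \right)}\right) + h{\left(-134 \right)} = \left(-1735 - -67\right) + 181 = \left(-1735 + 67\right) + 181 = -1668 + 181 = -1487$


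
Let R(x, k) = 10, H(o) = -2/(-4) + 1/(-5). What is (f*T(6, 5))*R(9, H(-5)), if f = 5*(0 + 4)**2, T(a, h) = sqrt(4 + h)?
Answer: 2400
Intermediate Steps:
H(o) = 3/10 (H(o) = -2*(-1/4) + 1*(-1/5) = 1/2 - 1/5 = 3/10)
f = 80 (f = 5*4**2 = 5*16 = 80)
(f*T(6, 5))*R(9, H(-5)) = (80*sqrt(4 + 5))*10 = (80*sqrt(9))*10 = (80*3)*10 = 240*10 = 2400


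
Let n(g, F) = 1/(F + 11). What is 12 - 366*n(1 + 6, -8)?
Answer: -110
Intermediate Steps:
n(g, F) = 1/(11 + F)
12 - 366*n(1 + 6, -8) = 12 - 366/(11 - 8) = 12 - 366/3 = 12 - 366*1/3 = 12 - 122 = -110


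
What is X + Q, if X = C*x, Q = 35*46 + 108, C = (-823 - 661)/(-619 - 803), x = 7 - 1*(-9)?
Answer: 1233370/711 ≈ 1734.7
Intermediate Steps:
x = 16 (x = 7 + 9 = 16)
C = 742/711 (C = -1484/(-1422) = -1484*(-1/1422) = 742/711 ≈ 1.0436)
Q = 1718 (Q = 1610 + 108 = 1718)
X = 11872/711 (X = (742/711)*16 = 11872/711 ≈ 16.698)
X + Q = 11872/711 + 1718 = 1233370/711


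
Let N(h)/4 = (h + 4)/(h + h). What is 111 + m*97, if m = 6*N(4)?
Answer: 2439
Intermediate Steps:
N(h) = 2*(4 + h)/h (N(h) = 4*((h + 4)/(h + h)) = 4*((4 + h)/((2*h))) = 4*((4 + h)*(1/(2*h))) = 4*((4 + h)/(2*h)) = 2*(4 + h)/h)
m = 24 (m = 6*(2 + 8/4) = 6*(2 + 8*(¼)) = 6*(2 + 2) = 6*4 = 24)
111 + m*97 = 111 + 24*97 = 111 + 2328 = 2439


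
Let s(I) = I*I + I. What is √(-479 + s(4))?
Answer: 3*I*√51 ≈ 21.424*I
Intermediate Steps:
s(I) = I + I² (s(I) = I² + I = I + I²)
√(-479 + s(4)) = √(-479 + 4*(1 + 4)) = √(-479 + 4*5) = √(-479 + 20) = √(-459) = 3*I*√51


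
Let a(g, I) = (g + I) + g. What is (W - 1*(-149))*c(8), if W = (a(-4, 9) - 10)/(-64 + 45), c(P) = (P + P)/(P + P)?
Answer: 2840/19 ≈ 149.47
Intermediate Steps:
c(P) = 1 (c(P) = (2*P)/((2*P)) = (2*P)*(1/(2*P)) = 1)
a(g, I) = I + 2*g (a(g, I) = (I + g) + g = I + 2*g)
W = 9/19 (W = ((9 + 2*(-4)) - 10)/(-64 + 45) = ((9 - 8) - 10)/(-19) = (1 - 10)*(-1/19) = -9*(-1/19) = 9/19 ≈ 0.47368)
(W - 1*(-149))*c(8) = (9/19 - 1*(-149))*1 = (9/19 + 149)*1 = (2840/19)*1 = 2840/19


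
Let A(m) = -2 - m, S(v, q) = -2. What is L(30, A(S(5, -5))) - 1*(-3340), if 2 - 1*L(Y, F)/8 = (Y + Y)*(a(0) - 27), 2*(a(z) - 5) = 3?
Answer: 13196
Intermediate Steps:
a(z) = 13/2 (a(z) = 5 + (½)*3 = 5 + 3/2 = 13/2)
L(Y, F) = 16 + 328*Y (L(Y, F) = 16 - 8*(Y + Y)*(13/2 - 27) = 16 - 8*2*Y*(-41)/2 = 16 - (-328)*Y = 16 + 328*Y)
L(30, A(S(5, -5))) - 1*(-3340) = (16 + 328*30) - 1*(-3340) = (16 + 9840) + 3340 = 9856 + 3340 = 13196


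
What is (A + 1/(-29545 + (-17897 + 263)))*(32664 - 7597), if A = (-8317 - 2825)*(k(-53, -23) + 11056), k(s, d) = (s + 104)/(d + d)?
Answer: -3350399223624527116/1085117 ≈ -3.0876e+12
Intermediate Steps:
k(s, d) = (104 + s)/(2*d) (k(s, d) = (104 + s)/((2*d)) = (104 + s)*(1/(2*d)) = (104 + s)/(2*d))
A = -2832992775/23 (A = (-8317 - 2825)*((½)*(104 - 53)/(-23) + 11056) = -11142*((½)*(-1/23)*51 + 11056) = -11142*(-51/46 + 11056) = -11142*508525/46 = -2832992775/23 ≈ -1.2317e+8)
(A + 1/(-29545 + (-17897 + 263)))*(32664 - 7597) = (-2832992775/23 + 1/(-29545 + (-17897 + 263)))*(32664 - 7597) = (-2832992775/23 + 1/(-29545 - 17634))*25067 = (-2832992775/23 + 1/(-47179))*25067 = (-2832992775/23 - 1/47179)*25067 = -133657766131748/1085117*25067 = -3350399223624527116/1085117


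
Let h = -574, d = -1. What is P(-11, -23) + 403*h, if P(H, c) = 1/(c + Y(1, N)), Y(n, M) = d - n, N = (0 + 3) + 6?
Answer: -5783051/25 ≈ -2.3132e+5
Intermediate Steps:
N = 9 (N = 3 + 6 = 9)
Y(n, M) = -1 - n
P(H, c) = 1/(-2 + c) (P(H, c) = 1/(c + (-1 - 1*1)) = 1/(c + (-1 - 1)) = 1/(c - 2) = 1/(-2 + c))
P(-11, -23) + 403*h = 1/(-2 - 23) + 403*(-574) = 1/(-25) - 231322 = -1/25 - 231322 = -5783051/25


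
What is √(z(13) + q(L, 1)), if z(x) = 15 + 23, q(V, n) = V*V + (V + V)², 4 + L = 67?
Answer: √19883 ≈ 141.01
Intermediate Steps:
L = 63 (L = -4 + 67 = 63)
q(V, n) = 5*V² (q(V, n) = V² + (2*V)² = V² + 4*V² = 5*V²)
z(x) = 38
√(z(13) + q(L, 1)) = √(38 + 5*63²) = √(38 + 5*3969) = √(38 + 19845) = √19883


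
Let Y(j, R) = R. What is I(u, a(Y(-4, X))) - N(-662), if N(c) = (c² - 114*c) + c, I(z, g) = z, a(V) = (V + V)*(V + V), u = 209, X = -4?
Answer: -512841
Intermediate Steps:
a(V) = 4*V² (a(V) = (2*V)*(2*V) = 4*V²)
N(c) = c² - 113*c
I(u, a(Y(-4, X))) - N(-662) = 209 - (-662)*(-113 - 662) = 209 - (-662)*(-775) = 209 - 1*513050 = 209 - 513050 = -512841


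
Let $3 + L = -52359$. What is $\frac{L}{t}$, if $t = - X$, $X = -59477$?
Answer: $- \frac{52362}{59477} \approx -0.88037$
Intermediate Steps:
$L = -52362$ ($L = -3 - 52359 = -52362$)
$t = 59477$ ($t = \left(-1\right) \left(-59477\right) = 59477$)
$\frac{L}{t} = - \frac{52362}{59477}$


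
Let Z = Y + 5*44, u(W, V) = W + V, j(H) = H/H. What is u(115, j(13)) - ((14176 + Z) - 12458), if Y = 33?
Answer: -1855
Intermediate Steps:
j(H) = 1
u(W, V) = V + W
Z = 253 (Z = 33 + 5*44 = 33 + 220 = 253)
u(115, j(13)) - ((14176 + Z) - 12458) = (1 + 115) - ((14176 + 253) - 12458) = 116 - (14429 - 12458) = 116 - 1*1971 = 116 - 1971 = -1855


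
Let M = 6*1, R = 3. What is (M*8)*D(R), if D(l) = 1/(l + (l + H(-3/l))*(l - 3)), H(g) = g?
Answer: 16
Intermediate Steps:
M = 6
D(l) = 1/(l + (-3 + l)*(l - 3/l)) (D(l) = 1/(l + (l - 3/l)*(l - 3)) = 1/(l + (l - 3/l)*(-3 + l)) = 1/(l + (-3 + l)*(l - 3/l)))
(M*8)*D(R) = (6*8)*(3/(9 + 3*(-3 + 3² - 2*3))) = 48*(3/(9 + 3*(-3 + 9 - 6))) = 48*(3/(9 + 3*0)) = 48*(3/(9 + 0)) = 48*(3/9) = 48*(3*(⅑)) = 48*(⅓) = 16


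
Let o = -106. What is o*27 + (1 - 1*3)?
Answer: -2864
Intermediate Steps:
o*27 + (1 - 1*3) = -106*27 + (1 - 1*3) = -2862 + (1 - 3) = -2862 - 2 = -2864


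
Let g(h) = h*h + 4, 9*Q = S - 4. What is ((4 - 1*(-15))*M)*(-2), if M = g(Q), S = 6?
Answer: -12464/81 ≈ -153.88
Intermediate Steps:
Q = 2/9 (Q = (6 - 4)/9 = (⅑)*2 = 2/9 ≈ 0.22222)
g(h) = 4 + h² (g(h) = h² + 4 = 4 + h²)
M = 328/81 (M = 4 + (2/9)² = 4 + 4/81 = 328/81 ≈ 4.0494)
((4 - 1*(-15))*M)*(-2) = ((4 - 1*(-15))*(328/81))*(-2) = ((4 + 15)*(328/81))*(-2) = (19*(328/81))*(-2) = (6232/81)*(-2) = -12464/81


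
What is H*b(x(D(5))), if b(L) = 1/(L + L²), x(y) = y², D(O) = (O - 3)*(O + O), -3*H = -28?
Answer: 7/120300 ≈ 5.8188e-5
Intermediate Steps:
H = 28/3 (H = -⅓*(-28) = 28/3 ≈ 9.3333)
D(O) = 2*O*(-3 + O) (D(O) = (-3 + O)*(2*O) = 2*O*(-3 + O))
H*b(x(D(5))) = 28*(1/(((2*5*(-3 + 5))²)*(1 + (2*5*(-3 + 5))²)))/3 = 28*(1/(((2*5*2)²)*(1 + (2*5*2)²)))/3 = 28*(1/((20²)*(1 + 20²)))/3 = 28*(1/(400*(1 + 400)))/3 = 28*((1/400)/401)/3 = 28*((1/400)*(1/401))/3 = (28/3)*(1/160400) = 7/120300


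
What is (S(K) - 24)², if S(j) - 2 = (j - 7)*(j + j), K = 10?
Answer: 1444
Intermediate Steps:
S(j) = 2 + 2*j*(-7 + j) (S(j) = 2 + (j - 7)*(j + j) = 2 + (-7 + j)*(2*j) = 2 + 2*j*(-7 + j))
(S(K) - 24)² = ((2 - 14*10 + 2*10²) - 24)² = ((2 - 140 + 2*100) - 24)² = ((2 - 140 + 200) - 24)² = (62 - 24)² = 38² = 1444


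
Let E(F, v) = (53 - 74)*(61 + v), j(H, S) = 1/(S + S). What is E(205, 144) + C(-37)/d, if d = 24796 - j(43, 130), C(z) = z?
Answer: -27754168115/6446959 ≈ -4305.0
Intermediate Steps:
j(H, S) = 1/(2*S)
d = 6446959/260 (d = 24796 - 1/(2*130) = 24796 - 1*1/260 = 24796 - 1/260 = 6446959/260 ≈ 24796.)
E(F, v) = -1281 - 21*v (E(F, v) = -21*(61 + v) = -1281 - 21*v)
E(205, 144) + C(-37)/d = (-1281 - 21*144) - 37/6446959/260 = (-1281 - 3024) - 37*260/6446959 = -4305 - 9620/6446959 = -27754168115/6446959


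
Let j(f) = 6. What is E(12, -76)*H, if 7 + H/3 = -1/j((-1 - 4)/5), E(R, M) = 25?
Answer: -1075/2 ≈ -537.50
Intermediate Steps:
H = -43/2 (H = -21 + 3*(-1/6) = -21 + 3*(-1*⅙) = -21 + 3*(-⅙) = -21 - ½ = -43/2 ≈ -21.500)
E(12, -76)*H = 25*(-43/2) = -1075/2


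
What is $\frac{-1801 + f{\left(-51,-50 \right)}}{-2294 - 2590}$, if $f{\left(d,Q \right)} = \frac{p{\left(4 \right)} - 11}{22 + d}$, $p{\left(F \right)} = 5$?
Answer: $\frac{52223}{141636} \approx 0.36871$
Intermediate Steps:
$f{\left(d,Q \right)} = - \frac{6}{22 + d}$ ($f{\left(d,Q \right)} = \frac{5 - 11}{22 + d} = - \frac{6}{22 + d}$)
$\frac{-1801 + f{\left(-51,-50 \right)}}{-2294 - 2590} = \frac{-1801 - \frac{6}{22 - 51}}{-2294 - 2590} = \frac{-1801 - \frac{6}{-29}}{-2294 - 2590} = \frac{-1801 - - \frac{6}{29}}{-2294 - 2590} = \frac{-1801 + \frac{6}{29}}{-4884} = \left(- \frac{52223}{29}\right) \left(- \frac{1}{4884}\right) = \frac{52223}{141636}$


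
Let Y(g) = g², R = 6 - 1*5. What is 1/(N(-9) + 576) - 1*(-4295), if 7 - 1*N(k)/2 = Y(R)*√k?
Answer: 747622355/174068 + 3*I/174068 ≈ 4295.0 + 1.7235e-5*I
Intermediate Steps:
R = 1 (R = 6 - 5 = 1)
N(k) = 14 - 2*√k (N(k) = 14 - 2*1²*√k = 14 - 2*√k)
1/(N(-9) + 576) - 1*(-4295) = 1/((14 - 6*I) + 576) - 1*(-4295) = 1/((14 - 6*I) + 576) + 4295 = 1/(590 - 6*I) + 4295 = (590 + 6*I)/348136 + 4295 = 4295 + (590 + 6*I)/348136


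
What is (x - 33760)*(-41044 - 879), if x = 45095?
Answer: -475197205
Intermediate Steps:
(x - 33760)*(-41044 - 879) = (45095 - 33760)*(-41044 - 879) = 11335*(-41923) = -475197205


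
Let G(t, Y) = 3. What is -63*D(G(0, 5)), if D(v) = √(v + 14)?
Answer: -63*√17 ≈ -259.76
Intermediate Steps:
D(v) = √(14 + v)
-63*D(G(0, 5)) = -63*√(14 + 3) = -63*√17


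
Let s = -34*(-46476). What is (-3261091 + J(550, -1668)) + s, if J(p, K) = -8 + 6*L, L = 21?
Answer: -1680789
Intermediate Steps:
J(p, K) = 118 (J(p, K) = -8 + 6*21 = -8 + 126 = 118)
s = 1580184
(-3261091 + J(550, -1668)) + s = (-3261091 + 118) + 1580184 = -3260973 + 1580184 = -1680789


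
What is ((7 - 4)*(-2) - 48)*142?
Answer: -7668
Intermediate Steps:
((7 - 4)*(-2) - 48)*142 = (3*(-2) - 48)*142 = (-6 - 48)*142 = -54*142 = -7668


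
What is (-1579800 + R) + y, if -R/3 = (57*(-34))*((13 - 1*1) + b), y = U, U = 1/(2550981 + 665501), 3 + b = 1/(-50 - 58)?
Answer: -7369898670622/4824723 ≈ -1.5275e+6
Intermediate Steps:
b = -325/108 (b = -3 + 1/(-50 - 58) = -3 + 1/(-108) = -3 - 1/108 = -325/108 ≈ -3.0093)
U = 1/3216482 ≈ 3.1090e-7
y = 1/3216482 ≈ 3.1090e-7
R = 313633/6 (R = -3*57*(-34)*((13 - 1*1) - 325/108) = -(-5814)*((13 - 1) - 325/108) = -(-5814)*(12 - 325/108) = -(-5814)*971/108 = -3*(-313633/18) = 313633/6 ≈ 52272.)
(-1579800 + R) + y = (-1579800 + 313633/6) + 1/3216482 = -9165167/6 + 1/3216482 = -7369898670622/4824723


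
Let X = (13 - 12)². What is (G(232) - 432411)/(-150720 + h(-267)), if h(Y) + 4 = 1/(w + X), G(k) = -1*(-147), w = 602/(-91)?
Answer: 31555272/11002865 ≈ 2.8679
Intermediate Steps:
X = 1 (X = 1² = 1)
w = -86/13 (w = 602*(-1/91) = -86/13 ≈ -6.6154)
G(k) = 147
h(Y) = -305/73 (h(Y) = -4 + 1/(-86/13 + 1) = -4 + 1/(-73/13) = -4 - 13/73 = -305/73)
(G(232) - 432411)/(-150720 + h(-267)) = (147 - 432411)/(-150720 - 305/73) = -432264/(-11002865/73) = -432264*(-73/11002865) = 31555272/11002865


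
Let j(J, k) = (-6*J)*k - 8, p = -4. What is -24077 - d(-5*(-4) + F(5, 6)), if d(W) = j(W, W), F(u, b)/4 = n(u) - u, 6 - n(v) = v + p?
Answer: -21669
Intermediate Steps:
n(v) = 10 - v (n(v) = 6 - (v - 4) = 6 - (-4 + v) = 6 + (4 - v) = 10 - v)
F(u, b) = 40 - 8*u (F(u, b) = 4*((10 - u) - u) = 4*(10 - 2*u) = 40 - 8*u)
j(J, k) = -8 - 6*J*k (j(J, k) = -6*J*k - 8 = -8 - 6*J*k)
d(W) = -8 - 6*W² (d(W) = -8 - 6*W*W = -8 - 6*W²)
-24077 - d(-5*(-4) + F(5, 6)) = -24077 - (-8 - 6*(-5*(-4) + (40 - 8*5))²) = -24077 - (-8 - 6*(20 + (40 - 40))²) = -24077 - (-8 - 6*(20 + 0)²) = -24077 - (-8 - 6*20²) = -24077 - (-8 - 6*400) = -24077 - (-8 - 2400) = -24077 - 1*(-2408) = -24077 + 2408 = -21669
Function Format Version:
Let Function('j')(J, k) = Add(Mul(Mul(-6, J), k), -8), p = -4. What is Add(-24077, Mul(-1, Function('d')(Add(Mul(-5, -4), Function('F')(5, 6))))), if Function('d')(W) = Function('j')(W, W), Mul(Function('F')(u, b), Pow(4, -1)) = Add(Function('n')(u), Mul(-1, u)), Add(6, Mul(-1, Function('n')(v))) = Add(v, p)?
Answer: -21669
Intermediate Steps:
Function('n')(v) = Add(10, Mul(-1, v)) (Function('n')(v) = Add(6, Mul(-1, Add(v, -4))) = Add(6, Mul(-1, Add(-4, v))) = Add(6, Add(4, Mul(-1, v))) = Add(10, Mul(-1, v)))
Function('F')(u, b) = Add(40, Mul(-8, u)) (Function('F')(u, b) = Mul(4, Add(Add(10, Mul(-1, u)), Mul(-1, u))) = Mul(4, Add(10, Mul(-2, u))) = Add(40, Mul(-8, u)))
Function('j')(J, k) = Add(-8, Mul(-6, J, k)) (Function('j')(J, k) = Add(Mul(-6, J, k), -8) = Add(-8, Mul(-6, J, k)))
Function('d')(W) = Add(-8, Mul(-6, Pow(W, 2))) (Function('d')(W) = Add(-8, Mul(-6, W, W)) = Add(-8, Mul(-6, Pow(W, 2))))
Add(-24077, Mul(-1, Function('d')(Add(Mul(-5, -4), Function('F')(5, 6))))) = Add(-24077, Mul(-1, Add(-8, Mul(-6, Pow(Add(Mul(-5, -4), Add(40, Mul(-8, 5))), 2))))) = Add(-24077, Mul(-1, Add(-8, Mul(-6, Pow(Add(20, Add(40, -40)), 2))))) = Add(-24077, Mul(-1, Add(-8, Mul(-6, Pow(Add(20, 0), 2))))) = Add(-24077, Mul(-1, Add(-8, Mul(-6, Pow(20, 2))))) = Add(-24077, Mul(-1, Add(-8, Mul(-6, 400)))) = Add(-24077, Mul(-1, Add(-8, -2400))) = Add(-24077, Mul(-1, -2408)) = Add(-24077, 2408) = -21669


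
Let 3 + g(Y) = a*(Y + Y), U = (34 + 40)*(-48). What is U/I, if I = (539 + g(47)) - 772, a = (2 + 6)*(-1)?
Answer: 888/247 ≈ 3.5951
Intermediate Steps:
a = -8 (a = 8*(-1) = -8)
U = -3552 (U = 74*(-48) = -3552)
g(Y) = -3 - 16*Y (g(Y) = -3 - 8*(Y + Y) = -3 - 16*Y)
I = -988 (I = (539 + (-3 - 16*47)) - 772 = (539 + (-3 - 752)) - 772 = (539 - 755) - 772 = -216 - 772 = -988)
U/I = -3552/(-988) = -3552*(-1/988) = 888/247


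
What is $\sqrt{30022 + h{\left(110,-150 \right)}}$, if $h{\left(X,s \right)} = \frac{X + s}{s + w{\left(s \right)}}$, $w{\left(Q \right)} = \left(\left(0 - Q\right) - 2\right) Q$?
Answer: $\frac{\sqrt{149966653890}}{2235} \approx 173.27$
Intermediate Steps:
$w{\left(Q \right)} = Q \left(-2 - Q\right)$ ($w{\left(Q \right)} = \left(- Q - 2\right) Q = \left(-2 - Q\right) Q = Q \left(-2 - Q\right)$)
$h{\left(X,s \right)} = \frac{X + s}{s - s \left(2 + s\right)}$
$\sqrt{30022 + h{\left(110,-150 \right)}} = \sqrt{30022 + \frac{\left(-1\right) 110 - -150}{\left(-150\right) \left(1 - 150\right)}} = \sqrt{30022 - \frac{-110 + 150}{150 \left(-149\right)}} = \sqrt{30022 - \left(- \frac{1}{22350}\right) 40} = \sqrt{30022 + \frac{4}{2235}} = \sqrt{\frac{67099174}{2235}} = \frac{\sqrt{149966653890}}{2235}$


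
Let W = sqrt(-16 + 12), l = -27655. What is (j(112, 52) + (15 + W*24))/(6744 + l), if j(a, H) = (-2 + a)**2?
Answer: -12115/20911 - 48*I/20911 ≈ -0.57936 - 0.0022954*I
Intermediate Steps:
W = 2*I (W = sqrt(-4) = 2*I ≈ 2.0*I)
(j(112, 52) + (15 + W*24))/(6744 + l) = ((-2 + 112)**2 + (15 + (2*I)*24))/(6744 - 27655) = (110**2 + (15 + 48*I))/(-20911) = (12100 + (15 + 48*I))*(-1/20911) = (12115 + 48*I)*(-1/20911) = -12115/20911 - 48*I/20911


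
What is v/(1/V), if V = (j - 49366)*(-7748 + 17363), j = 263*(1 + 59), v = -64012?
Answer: 20671356112680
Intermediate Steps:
j = 15780 (j = 263*60 = 15780)
V = -322929390 (V = (15780 - 49366)*(-7748 + 17363) = -33586*9615 = -322929390)
v/(1/V) = -64012/(1/(-322929390)) = -64012/(-1/322929390) = -64012*(-322929390) = 20671356112680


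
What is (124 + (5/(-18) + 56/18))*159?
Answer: 40333/2 ≈ 20167.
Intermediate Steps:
(124 + (5/(-18) + 56/18))*159 = (124 + (5*(-1/18) + 56*(1/18)))*159 = (124 + (-5/18 + 28/9))*159 = (124 + 17/6)*159 = (761/6)*159 = 40333/2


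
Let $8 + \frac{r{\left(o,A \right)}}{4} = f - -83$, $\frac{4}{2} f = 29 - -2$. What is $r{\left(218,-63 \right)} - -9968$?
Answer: $10330$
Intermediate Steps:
$f = \frac{31}{2}$ ($f = \frac{29 - -2}{2} = \frac{29 + 2}{2} = \frac{1}{2} \cdot 31 = \frac{31}{2} \approx 15.5$)
$r{\left(o,A \right)} = 362$ ($r{\left(o,A \right)} = -32 + 4 \left(\frac{31}{2} - -83\right) = -32 + 4 \left(\frac{31}{2} + 83\right) = -32 + 4 \cdot \frac{197}{2} = -32 + 394 = 362$)
$r{\left(218,-63 \right)} - -9968 = 362 - -9968 = 362 + 9968 = 10330$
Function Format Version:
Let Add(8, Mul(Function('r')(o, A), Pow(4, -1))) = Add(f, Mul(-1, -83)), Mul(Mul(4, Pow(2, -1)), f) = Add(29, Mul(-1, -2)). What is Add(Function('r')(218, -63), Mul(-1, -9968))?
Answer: 10330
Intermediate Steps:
f = Rational(31, 2) (f = Mul(Rational(1, 2), Add(29, Mul(-1, -2))) = Mul(Rational(1, 2), Add(29, 2)) = Mul(Rational(1, 2), 31) = Rational(31, 2) ≈ 15.500)
Function('r')(o, A) = 362 (Function('r')(o, A) = Add(-32, Mul(4, Add(Rational(31, 2), Mul(-1, -83)))) = Add(-32, Mul(4, Add(Rational(31, 2), 83))) = Add(-32, Mul(4, Rational(197, 2))) = Add(-32, 394) = 362)
Add(Function('r')(218, -63), Mul(-1, -9968)) = Add(362, Mul(-1, -9968)) = Add(362, 9968) = 10330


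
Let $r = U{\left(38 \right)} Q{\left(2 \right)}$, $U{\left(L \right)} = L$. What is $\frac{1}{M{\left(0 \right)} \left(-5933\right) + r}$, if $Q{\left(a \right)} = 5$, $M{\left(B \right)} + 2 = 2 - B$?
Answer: $\frac{1}{190} \approx 0.0052632$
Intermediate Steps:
$M{\left(B \right)} = - B$ ($M{\left(B \right)} = -2 - \left(-2 + B\right) = - B$)
$r = 190$ ($r = 38 \cdot 5 = 190$)
$\frac{1}{M{\left(0 \right)} \left(-5933\right) + r} = \frac{1}{\left(-1\right) 0 \left(-5933\right) + 190} = \frac{1}{0 \left(-5933\right) + 190} = \frac{1}{0 + 190} = \frac{1}{190}$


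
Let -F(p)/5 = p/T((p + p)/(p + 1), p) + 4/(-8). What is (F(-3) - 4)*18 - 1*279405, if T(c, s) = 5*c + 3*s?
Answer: -279387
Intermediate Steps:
T(c, s) = 3*s + 5*c
F(p) = 5/2 - 5*p/(3*p + 10*p/(1 + p)) (F(p) = -5*(p/(3*p + 5*((p + p)/(p + 1))) + 4/(-8)) = -5*(p/(3*p + 5*((2*p)/(1 + p))) + 4*(-⅛)) = -5*(p/(3*p + 5*(2*p/(1 + p))) - ½) = -5*(p/(3*p + 10*p/(1 + p)) - ½) = -5*(-½ + p/(3*p + 10*p/(1 + p))) = 5/2 - 5*p/(3*p + 10*p/(1 + p)))
(F(-3) - 4)*18 - 1*279405 = (5*(11 - 3)/(2*(13 + 3*(-3))) - 4)*18 - 1*279405 = ((5/2)*8/(13 - 9) - 4)*18 - 279405 = ((5/2)*8/4 - 4)*18 - 279405 = ((5/2)*(¼)*8 - 4)*18 - 279405 = (5 - 4)*18 - 279405 = 1*18 - 279405 = 18 - 279405 = -279387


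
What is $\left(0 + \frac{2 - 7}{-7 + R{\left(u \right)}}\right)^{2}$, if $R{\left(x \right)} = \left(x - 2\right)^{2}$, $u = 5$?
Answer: $\frac{25}{4} \approx 6.25$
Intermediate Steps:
$R{\left(x \right)} = \left(-2 + x\right)^{2}$
$\left(0 + \frac{2 - 7}{-7 + R{\left(u \right)}}\right)^{2} = \left(0 + \frac{2 - 7}{-7 + \left(-2 + 5\right)^{2}}\right)^{2} = \left(0 - \frac{5}{-7 + 3^{2}}\right)^{2} = \left(0 - \frac{5}{-7 + 9}\right)^{2} = \left(0 - \frac{5}{2}\right)^{2} = \left(- \frac{5}{2}\right)^{2} = \frac{25}{4}$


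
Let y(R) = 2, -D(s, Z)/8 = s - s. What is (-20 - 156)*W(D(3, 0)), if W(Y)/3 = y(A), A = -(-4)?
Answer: -1056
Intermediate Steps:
D(s, Z) = 0 (D(s, Z) = -8*(s - s) = -8*0 = 0)
A = 4 (A = -4*(-1) = 4)
W(Y) = 6 (W(Y) = 3*2 = 6)
(-20 - 156)*W(D(3, 0)) = (-20 - 156)*6 = -176*6 = -1056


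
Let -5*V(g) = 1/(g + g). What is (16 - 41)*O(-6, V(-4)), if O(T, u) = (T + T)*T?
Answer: -1800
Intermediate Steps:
V(g) = -1/(10*g) (V(g) = -1/(5*(g + g)) = -1/(2*g)/5 = -1/(10*g))
O(T, u) = 2*T**2 (O(T, u) = (2*T)*T = 2*T**2)
(16 - 41)*O(-6, V(-4)) = (16 - 41)*(2*(-6)**2) = -50*36 = -25*72 = -1800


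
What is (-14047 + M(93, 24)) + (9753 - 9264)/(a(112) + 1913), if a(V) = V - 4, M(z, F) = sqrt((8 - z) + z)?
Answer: -28388498/2021 + 2*sqrt(2) ≈ -14044.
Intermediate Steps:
M(z, F) = 2*sqrt(2) (M(z, F) = sqrt(8) = 2*sqrt(2))
a(V) = -4 + V
(-14047 + M(93, 24)) + (9753 - 9264)/(a(112) + 1913) = (-14047 + 2*sqrt(2)) + (9753 - 9264)/((-4 + 112) + 1913) = (-14047 + 2*sqrt(2)) + 489/(108 + 1913) = (-14047 + 2*sqrt(2)) + 489/2021 = -28388498/2021 + 2*sqrt(2)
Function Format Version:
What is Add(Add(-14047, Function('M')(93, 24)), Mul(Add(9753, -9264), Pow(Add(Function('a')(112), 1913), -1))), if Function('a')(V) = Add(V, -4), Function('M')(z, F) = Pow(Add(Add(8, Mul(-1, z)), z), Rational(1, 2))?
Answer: Add(Rational(-28388498, 2021), Mul(2, Pow(2, Rational(1, 2)))) ≈ -14044.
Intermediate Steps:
Function('M')(z, F) = Mul(2, Pow(2, Rational(1, 2))) (Function('M')(z, F) = Pow(8, Rational(1, 2)) = Mul(2, Pow(2, Rational(1, 2))))
Function('a')(V) = Add(-4, V)
Add(Add(-14047, Function('M')(93, 24)), Mul(Add(9753, -9264), Pow(Add(Function('a')(112), 1913), -1))) = Add(Add(-14047, Mul(2, Pow(2, Rational(1, 2)))), Mul(Add(9753, -9264), Pow(Add(Add(-4, 112), 1913), -1))) = Add(Add(-14047, Mul(2, Pow(2, Rational(1, 2)))), Mul(489, Pow(Add(108, 1913), -1))) = Add(Add(-14047, Mul(2, Pow(2, Rational(1, 2)))), Mul(489, Pow(2021, -1))) = Add(Add(-14047, Mul(2, Pow(2, Rational(1, 2)))), Mul(489, Rational(1, 2021))) = Add(Add(-14047, Mul(2, Pow(2, Rational(1, 2)))), Rational(489, 2021)) = Add(Rational(-28388498, 2021), Mul(2, Pow(2, Rational(1, 2))))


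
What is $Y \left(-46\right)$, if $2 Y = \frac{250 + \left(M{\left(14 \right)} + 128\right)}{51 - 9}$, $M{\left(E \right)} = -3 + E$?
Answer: $- \frac{8947}{42} \approx -213.02$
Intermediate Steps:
$Y = \frac{389}{84}$ ($Y = \frac{\left(250 + \left(\left(-3 + 14\right) + 128\right)\right) \frac{1}{51 - 9}}{2} = \frac{\left(250 + \left(11 + 128\right)\right) \frac{1}{42}}{2} = \frac{\left(250 + 139\right) \frac{1}{42}}{2} = \frac{389 \cdot \frac{1}{42}}{2} = \frac{1}{2} \cdot \frac{389}{42} = \frac{389}{84} \approx 4.631$)
$Y \left(-46\right) = \frac{389}{84} \left(-46\right) = - \frac{8947}{42}$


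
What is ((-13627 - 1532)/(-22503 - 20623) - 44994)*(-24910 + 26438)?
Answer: -1482462608940/21563 ≈ -6.8750e+7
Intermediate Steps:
((-13627 - 1532)/(-22503 - 20623) - 44994)*(-24910 + 26438) = (-15159/(-43126) - 44994)*1528 = (-15159*(-1/43126) - 44994)*1528 = (15159/43126 - 44994)*1528 = -1940396085/43126*1528 = -1482462608940/21563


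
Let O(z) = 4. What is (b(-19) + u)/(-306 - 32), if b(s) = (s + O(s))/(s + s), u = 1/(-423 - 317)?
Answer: -5531/4752280 ≈ -0.0011639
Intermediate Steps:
u = -1/740 (u = 1/(-740) = -1/740 ≈ -0.0013514)
b(s) = (4 + s)/(2*s) (b(s) = (s + 4)/(s + s) = (4 + s)/((2*s)) = (4 + s)*(1/(2*s)) = (4 + s)/(2*s))
(b(-19) + u)/(-306 - 32) = ((1/2)*(4 - 19)/(-19) - 1/740)/(-306 - 32) = ((1/2)*(-1/19)*(-15) - 1/740)/(-338) = (15/38 - 1/740)*(-1/338) = (5531/14060)*(-1/338) = -5531/4752280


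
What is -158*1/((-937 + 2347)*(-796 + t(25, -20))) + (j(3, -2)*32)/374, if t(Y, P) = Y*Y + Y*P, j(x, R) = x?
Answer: 2065583/8041935 ≈ 0.25685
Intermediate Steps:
t(Y, P) = Y² + P*Y
-158*1/((-937 + 2347)*(-796 + t(25, -20))) + (j(3, -2)*32)/374 = -158*1/((-937 + 2347)*(-796 + 25*(-20 + 25))) + (3*32)/374 = -158*1/(1410*(-796 + 25*5)) + 96*(1/374) = -158*1/(1410*(-796 + 125)) + 48/187 = -158/(1410*(-671)) + 48/187 = -158/(-946110) + 48/187 = -158*(-1/946110) + 48/187 = 79/473055 + 48/187 = 2065583/8041935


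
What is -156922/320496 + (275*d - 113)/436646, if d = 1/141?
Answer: -268506905435/548111244296 ≈ -0.48988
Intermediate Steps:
d = 1/141 ≈ 0.0070922
-156922/320496 + (275*d - 113)/436646 = -156922/320496 + (275*(1/141) - 113)/436646 = -156922*1/320496 + (275/141 - 113)*(1/436646) = -78461/160248 - 15658/141*1/436646 = -78461/160248 - 7829/30783543 = -268506905435/548111244296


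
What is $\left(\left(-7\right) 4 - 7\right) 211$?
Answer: $-7385$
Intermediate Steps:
$\left(\left(-7\right) 4 - 7\right) 211 = \left(-28 - 7\right) 211 = \left(-35\right) 211 = -7385$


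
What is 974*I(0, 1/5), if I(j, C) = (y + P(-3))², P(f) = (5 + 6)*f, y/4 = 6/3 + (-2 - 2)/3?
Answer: 8065694/9 ≈ 8.9619e+5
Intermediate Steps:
y = 8/3 (y = 4*(6/3 + (-2 - 2)/3) = 4*(6*(⅓) - 4*⅓) = 4*(2 - 4/3) = 4*(⅔) = 8/3 ≈ 2.6667)
P(f) = 11*f
I(j, C) = 8281/9 (I(j, C) = (8/3 + 11*(-3))² = (8/3 - 33)² = (-91/3)² = 8281/9)
974*I(0, 1/5) = 974*(8281/9) = 8065694/9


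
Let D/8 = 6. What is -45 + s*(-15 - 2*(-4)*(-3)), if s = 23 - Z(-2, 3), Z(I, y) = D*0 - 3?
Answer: -1059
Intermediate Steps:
D = 48 (D = 8*6 = 48)
Z(I, y) = -3 (Z(I, y) = 48*0 - 3 = 0 - 3 = -3)
s = 26 (s = 23 - 1*(-3) = 23 + 3 = 26)
-45 + s*(-15 - 2*(-4)*(-3)) = -45 + 26*(-15 - 2*(-4)*(-3)) = -45 + 26*(-15 - (-8)*(-3)) = -45 + 26*(-15 - 1*24) = -45 + 26*(-15 - 24) = -45 + 26*(-39) = -45 - 1014 = -1059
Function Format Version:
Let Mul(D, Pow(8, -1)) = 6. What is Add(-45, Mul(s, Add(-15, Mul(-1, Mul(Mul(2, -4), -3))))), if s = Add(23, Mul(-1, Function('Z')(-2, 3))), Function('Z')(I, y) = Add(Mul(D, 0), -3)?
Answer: -1059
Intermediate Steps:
D = 48 (D = Mul(8, 6) = 48)
Function('Z')(I, y) = -3 (Function('Z')(I, y) = Add(Mul(48, 0), -3) = Add(0, -3) = -3)
s = 26 (s = Add(23, Mul(-1, -3)) = Add(23, 3) = 26)
Add(-45, Mul(s, Add(-15, Mul(-1, Mul(Mul(2, -4), -3))))) = Add(-45, Mul(26, Add(-15, Mul(-1, Mul(Mul(2, -4), -3))))) = Add(-45, Mul(26, Add(-15, Mul(-1, Mul(-8, -3))))) = Add(-45, Mul(26, Add(-15, Mul(-1, 24)))) = Add(-45, Mul(26, Add(-15, -24))) = Add(-45, Mul(26, -39)) = Add(-45, -1014) = -1059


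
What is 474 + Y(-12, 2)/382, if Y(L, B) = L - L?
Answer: 474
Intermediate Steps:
Y(L, B) = 0
474 + Y(-12, 2)/382 = 474 + 0/382 = 474 + 0*(1/382) = 474 + 0 = 474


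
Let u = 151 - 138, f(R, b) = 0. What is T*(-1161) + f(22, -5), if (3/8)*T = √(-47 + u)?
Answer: -3096*I*√34 ≈ -18053.0*I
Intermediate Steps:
u = 13
T = 8*I*√34/3 (T = 8*√(-47 + 13)/3 = 8*√(-34)/3 = 8*(I*√34)/3 = 8*I*√34/3 ≈ 15.549*I)
T*(-1161) + f(22, -5) = (8*I*√34/3)*(-1161) + 0 = -3096*I*√34 + 0 = -3096*I*√34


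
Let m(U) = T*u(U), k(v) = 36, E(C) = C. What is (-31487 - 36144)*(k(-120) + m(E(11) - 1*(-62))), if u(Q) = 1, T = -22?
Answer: -946834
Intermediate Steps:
m(U) = -22 (m(U) = -22*1 = -22)
(-31487 - 36144)*(k(-120) + m(E(11) - 1*(-62))) = (-31487 - 36144)*(36 - 22) = -67631*14 = -946834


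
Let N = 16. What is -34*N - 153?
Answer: -697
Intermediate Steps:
-34*N - 153 = -34*16 - 153 = -544 - 153 = -697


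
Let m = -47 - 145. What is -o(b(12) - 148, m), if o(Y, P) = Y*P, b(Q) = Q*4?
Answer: -19200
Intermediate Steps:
b(Q) = 4*Q
m = -192
o(Y, P) = P*Y
-o(b(12) - 148, m) = -(-192)*(4*12 - 148) = -(-192)*(48 - 148) = -(-192)*(-100) = -1*19200 = -19200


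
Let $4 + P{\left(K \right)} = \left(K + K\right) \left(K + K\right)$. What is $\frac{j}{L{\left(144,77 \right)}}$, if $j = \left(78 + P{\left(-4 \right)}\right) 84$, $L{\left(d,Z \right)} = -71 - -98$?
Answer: $\frac{1288}{3} \approx 429.33$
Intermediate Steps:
$L{\left(d,Z \right)} = 27$ ($L{\left(d,Z \right)} = -71 + 98 = 27$)
$P{\left(K \right)} = -4 + 4 K^{2}$ ($P{\left(K \right)} = -4 + \left(K + K\right) \left(K + K\right) = -4 + 2 K 2 K = -4 + 4 K^{2}$)
$j = 11592$ ($j = \left(78 - \left(4 - 4 \left(-4\right)^{2}\right)\right) 84 = \left(78 + \left(-4 + 4 \cdot 16\right)\right) 84 = \left(78 + \left(-4 + 64\right)\right) 84 = \left(78 + 60\right) 84 = 138 \cdot 84 = 11592$)
$\frac{j}{L{\left(144,77 \right)}} = \frac{11592}{27} = 11592 \cdot \frac{1}{27} = \frac{1288}{3}$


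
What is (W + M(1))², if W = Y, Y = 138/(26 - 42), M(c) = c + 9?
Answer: 121/64 ≈ 1.8906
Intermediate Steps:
M(c) = 9 + c
Y = -69/8 (Y = 138/(-16) = 138*(-1/16) = -69/8 ≈ -8.6250)
W = -69/8 ≈ -8.6250
(W + M(1))² = (-69/8 + (9 + 1))² = (-69/8 + 10)² = (11/8)² = 121/64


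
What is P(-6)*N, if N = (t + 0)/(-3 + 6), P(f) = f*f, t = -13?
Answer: -156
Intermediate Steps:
P(f) = f²
N = -13/3 (N = (-13 + 0)/(-3 + 6) = -13/3 ≈ -4.3333)
P(-6)*N = (-6)²*(-13/3) = 36*(-13/3) = -156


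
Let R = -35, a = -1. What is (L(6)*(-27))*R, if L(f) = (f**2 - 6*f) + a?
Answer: -945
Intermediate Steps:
L(f) = -1 + f**2 - 6*f (L(f) = (f**2 - 6*f) - 1 = -1 + f**2 - 6*f)
(L(6)*(-27))*R = ((-1 + 6**2 - 6*6)*(-27))*(-35) = ((-1 + 36 - 36)*(-27))*(-35) = -1*(-27)*(-35) = 27*(-35) = -945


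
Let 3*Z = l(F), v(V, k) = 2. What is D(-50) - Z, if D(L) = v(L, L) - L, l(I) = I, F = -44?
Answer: 200/3 ≈ 66.667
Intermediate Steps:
Z = -44/3 (Z = (⅓)*(-44) = -44/3 ≈ -14.667)
D(L) = 2 - L
D(-50) - Z = (2 - 1*(-50)) - 1*(-44/3) = (2 + 50) + 44/3 = 52 + 44/3 = 200/3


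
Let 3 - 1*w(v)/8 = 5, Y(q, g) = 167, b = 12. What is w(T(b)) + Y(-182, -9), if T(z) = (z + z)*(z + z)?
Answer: 151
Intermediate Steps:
T(z) = 4*z² (T(z) = (2*z)*(2*z) = 4*z²)
w(v) = -16 (w(v) = 24 - 8*5 = 24 - 40 = -16)
w(T(b)) + Y(-182, -9) = -16 + 167 = 151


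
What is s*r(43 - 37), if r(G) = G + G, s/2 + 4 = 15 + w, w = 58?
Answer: 1656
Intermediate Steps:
s = 138 (s = -8 + 2*(15 + 58) = -8 + 2*73 = -8 + 146 = 138)
r(G) = 2*G
s*r(43 - 37) = 138*(2*(43 - 37)) = 138*(2*6) = 138*12 = 1656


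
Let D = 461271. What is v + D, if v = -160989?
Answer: 300282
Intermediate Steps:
v + D = -160989 + 461271 = 300282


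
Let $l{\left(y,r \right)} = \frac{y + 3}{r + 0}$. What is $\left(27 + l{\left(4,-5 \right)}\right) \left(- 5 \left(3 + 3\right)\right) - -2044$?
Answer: $1276$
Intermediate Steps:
$l{\left(y,r \right)} = \frac{3 + y}{r}$
$\left(27 + l{\left(4,-5 \right)}\right) \left(- 5 \left(3 + 3\right)\right) - -2044 = \left(27 + \frac{3 + 4}{-5}\right) \left(- 5 \left(3 + 3\right)\right) - -2044 = \left(27 - \frac{7}{5}\right) \left(\left(-5\right) 6\right) + 2044 = \left(27 - \frac{7}{5}\right) \left(-30\right) + 2044 = \frac{128}{5} \left(-30\right) + 2044 = -768 + 2044 = 1276$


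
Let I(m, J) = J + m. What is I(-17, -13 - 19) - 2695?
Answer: -2744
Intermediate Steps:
I(-17, -13 - 19) - 2695 = ((-13 - 19) - 17) - 2695 = (-32 - 17) - 2695 = -49 - 2695 = -2744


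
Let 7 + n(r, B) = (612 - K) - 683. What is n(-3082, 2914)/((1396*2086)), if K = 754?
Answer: -104/364007 ≈ -0.00028571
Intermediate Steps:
n(r, B) = -832 (n(r, B) = -7 + ((612 - 1*754) - 683) = -7 + ((612 - 754) - 683) = -7 + (-142 - 683) = -7 - 825 = -832)
n(-3082, 2914)/((1396*2086)) = -832/(1396*2086) = -832/2912056 = -832*1/2912056 = -104/364007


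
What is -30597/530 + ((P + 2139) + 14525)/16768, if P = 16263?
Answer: -247799593/4443520 ≈ -55.766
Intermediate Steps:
-30597/530 + ((P + 2139) + 14525)/16768 = -30597/530 + ((16263 + 2139) + 14525)/16768 = -30597*1/530 + (18402 + 14525)*(1/16768) = -30597/530 + 32927*(1/16768) = -30597/530 + 32927/16768 = -247799593/4443520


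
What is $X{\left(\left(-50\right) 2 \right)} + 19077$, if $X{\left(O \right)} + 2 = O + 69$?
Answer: $19044$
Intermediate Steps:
$X{\left(O \right)} = 67 + O$ ($X{\left(O \right)} = -2 + \left(O + 69\right) = -2 + \left(69 + O\right) = 67 + O$)
$X{\left(\left(-50\right) 2 \right)} + 19077 = \left(67 - 100\right) + 19077 = -33 + 19077 = 19044$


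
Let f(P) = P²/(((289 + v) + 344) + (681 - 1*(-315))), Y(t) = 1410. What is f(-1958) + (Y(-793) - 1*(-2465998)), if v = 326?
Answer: 4827616404/1955 ≈ 2.4694e+6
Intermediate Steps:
f(P) = P²/1955 (f(P) = P²/(((289 + 326) + 344) + (681 - 1*(-315))) = P²/((615 + 344) + (681 + 315)) = P²/(959 + 996) = P²/1955)
f(-1958) + (Y(-793) - 1*(-2465998)) = (1/1955)*(-1958)² + (1410 - 1*(-2465998)) = (1/1955)*3833764 + (1410 + 2465998) = 3833764/1955 + 2467408 = 4827616404/1955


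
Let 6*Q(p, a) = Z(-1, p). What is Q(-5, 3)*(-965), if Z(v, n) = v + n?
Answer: 965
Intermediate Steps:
Z(v, n) = n + v
Q(p, a) = -1/6 + p/6 (Q(p, a) = (p - 1)/6 = (-1 + p)/6 = -1/6 + p/6)
Q(-5, 3)*(-965) = (-1/6 + (1/6)*(-5))*(-965) = (-1/6 - 5/6)*(-965) = -1*(-965) = 965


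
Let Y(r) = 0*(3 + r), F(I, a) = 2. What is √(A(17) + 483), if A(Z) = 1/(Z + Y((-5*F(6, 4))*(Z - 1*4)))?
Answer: 2*√34901/17 ≈ 21.979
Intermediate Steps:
Y(r) = 0
A(Z) = 1/Z (A(Z) = 1/(Z + 0) = 1/Z)
√(A(17) + 483) = √(1/17 + 483) = √(8212/17) = 2*√34901/17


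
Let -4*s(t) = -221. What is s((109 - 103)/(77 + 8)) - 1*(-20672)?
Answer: 82909/4 ≈ 20727.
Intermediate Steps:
s(t) = 221/4 (s(t) = -¼*(-221) = 221/4)
s((109 - 103)/(77 + 8)) - 1*(-20672) = 221/4 - 1*(-20672) = 221/4 + 20672 = 82909/4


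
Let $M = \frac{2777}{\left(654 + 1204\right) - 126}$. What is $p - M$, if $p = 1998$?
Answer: $\frac{3457759}{1732} \approx 1996.4$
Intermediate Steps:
$M = \frac{2777}{1732}$ ($M = \frac{2777}{1858 - 126} = \frac{2777}{1732} \approx 1.6033$)
$p - M = 1998 - \frac{2777}{1732} = \frac{3457759}{1732}$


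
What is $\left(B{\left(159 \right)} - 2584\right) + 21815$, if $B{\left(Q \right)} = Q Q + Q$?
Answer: $44671$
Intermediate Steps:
$B{\left(Q \right)} = Q + Q^{2}$ ($B{\left(Q \right)} = Q^{2} + Q = Q + Q^{2}$)
$\left(B{\left(159 \right)} - 2584\right) + 21815 = \left(159 \left(1 + 159\right) - 2584\right) + 21815 = \left(159 \cdot 160 - 2584\right) + 21815 = \left(25440 - 2584\right) + 21815 = 22856 + 21815 = 44671$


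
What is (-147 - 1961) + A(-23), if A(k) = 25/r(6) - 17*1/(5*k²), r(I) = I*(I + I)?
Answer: -401382619/190440 ≈ -2107.7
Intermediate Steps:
r(I) = 2*I² (r(I) = I*(2*I) = 2*I²)
A(k) = 25/72 - 17/(5*k²) (A(k) = 25/((2*6²)) - 17*1/(5*k²) = 25/((2*36)) - 17*1/(5*k²) = 25/72 - 17*1/(5*k²) = 25*(1/72) - 17/(5*k²) = 25/72 - 17/(5*k²))
(-147 - 1961) + A(-23) = (-147 - 1961) + (25/72 - 17/5/(-23)²) = -2108 + (25/72 - 17/5*1/529) = -2108 + (25/72 - 17/2645) = -2108 + 64901/190440 = -401382619/190440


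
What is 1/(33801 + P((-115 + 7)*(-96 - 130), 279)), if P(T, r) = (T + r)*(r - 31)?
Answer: 1/6156177 ≈ 1.6244e-7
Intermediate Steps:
P(T, r) = (-31 + r)*(T + r) (P(T, r) = (T + r)*(-31 + r) = (-31 + r)*(T + r))
1/(33801 + P((-115 + 7)*(-96 - 130), 279)) = 1/(33801 + (279² - 31*(-115 + 7)*(-96 - 130) - 31*279 + ((-115 + 7)*(-96 - 130))*279)) = 1/(33801 + (77841 - (-3348)*(-226) - 8649 - 108*(-226)*279)) = 1/(33801 + (77841 - 31*24408 - 8649 + 24408*279)) = 1/(33801 + (77841 - 756648 - 8649 + 6809832)) = 1/(33801 + 6122376) = 1/6156177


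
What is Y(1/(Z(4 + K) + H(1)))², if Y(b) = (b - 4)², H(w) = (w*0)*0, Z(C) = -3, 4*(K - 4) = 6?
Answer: 28561/81 ≈ 352.60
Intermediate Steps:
K = 11/2 (K = 4 + (¼)*6 = 4 + 3/2 = 11/2 ≈ 5.5000)
H(w) = 0 (H(w) = 0*0 = 0)
Y(b) = (-4 + b)²
Y(1/(Z(4 + K) + H(1)))² = ((-4 + 1/(-3 + 0))²)² = ((-4 + 1/(-3))²)² = ((-4 - ⅓)²)² = ((-13/3)²)² = (169/9)² = 28561/81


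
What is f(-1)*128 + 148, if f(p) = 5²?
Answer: 3348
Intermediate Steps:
f(p) = 25
f(-1)*128 + 148 = 25*128 + 148 = 3200 + 148 = 3348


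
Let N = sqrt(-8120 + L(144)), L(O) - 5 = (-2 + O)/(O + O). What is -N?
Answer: -I*sqrt(1168489)/12 ≈ -90.081*I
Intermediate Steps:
L(O) = 5 + (-2 + O)/(2*O) (L(O) = 5 + (-2 + O)/(O + O) = 5 + (-2 + O)/((2*O)) = 5 + (-2 + O)*(1/(2*O)) = 5 + (-2 + O)/(2*O))
N = I*sqrt(1168489)/12 (N = sqrt(-8120 + (11/2 - 1/144)) = sqrt(-8120 + 791/144) = sqrt(-1168489/144) = I*sqrt(1168489)/12 ≈ 90.081*I)
-N = -I*sqrt(1168489)/12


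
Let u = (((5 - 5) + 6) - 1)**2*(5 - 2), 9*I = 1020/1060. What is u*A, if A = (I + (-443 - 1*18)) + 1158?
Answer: 2771000/53 ≈ 52283.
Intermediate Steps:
I = 17/159 (I = (1020/1060)/9 = (1020*(1/1060))/9 = (1/9)*(51/53) = 17/159 ≈ 0.10692)
A = 110840/159 (A = (17/159 + (-443 - 1*18)) + 1158 = (17/159 + (-443 - 18)) + 1158 = (17/159 - 461) + 1158 = -73282/159 + 1158 = 110840/159 ≈ 697.11)
u = 75 (u = ((0 + 6) - 1)**2*3 = (6 - 1)**2*3 = 5**2*3 = 25*3 = 75)
u*A = 75*(110840/159) = 2771000/53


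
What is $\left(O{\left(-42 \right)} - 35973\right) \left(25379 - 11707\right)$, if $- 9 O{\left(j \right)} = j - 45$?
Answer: $- \frac{1475072080}{3} \approx -4.9169 \cdot 10^{8}$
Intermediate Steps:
$O{\left(j \right)} = 5 - \frac{j}{9}$ ($O{\left(j \right)} = - \frac{j - 45}{9} = - \frac{-45 + j}{9} = 5 - \frac{j}{9}$)
$\left(O{\left(-42 \right)} - 35973\right) \left(25379 - 11707\right) = \left(\left(5 - - \frac{14}{3}\right) - 35973\right) \left(25379 - 11707\right) = \left(\left(5 + \frac{14}{3}\right) - 35973\right) 13672 = \left(\frac{29}{3} - 35973\right) 13672 = \left(- \frac{107890}{3}\right) 13672 = - \frac{1475072080}{3}$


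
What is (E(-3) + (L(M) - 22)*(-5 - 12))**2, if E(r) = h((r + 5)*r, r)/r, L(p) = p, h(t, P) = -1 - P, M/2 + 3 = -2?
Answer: 2656900/9 ≈ 2.9521e+5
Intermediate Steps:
M = -10 (M = -6 + 2*(-2) = -6 - 4 = -10)
E(r) = (-1 - r)/r
(E(-3) + (L(M) - 22)*(-5 - 12))**2 = ((-1 - 1*(-3))/(-3) + (-10 - 22)*(-5 - 12))**2 = (-(-1 + 3)/3 - 32*(-17))**2 = (-1/3*2 + 544)**2 = (-2/3 + 544)**2 = (1630/3)**2 = 2656900/9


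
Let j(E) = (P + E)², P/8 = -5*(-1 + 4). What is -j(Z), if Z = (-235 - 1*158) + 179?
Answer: -111556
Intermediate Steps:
P = -120 (P = 8*(-5*(-1 + 4)) = 8*(-5*3) = 8*(-15) = -120)
Z = -214 (Z = (-235 - 158) + 179 = -393 + 179 = -214)
j(E) = (-120 + E)²
-j(Z) = -(-120 - 214)² = -1*(-334)² = -1*111556 = -111556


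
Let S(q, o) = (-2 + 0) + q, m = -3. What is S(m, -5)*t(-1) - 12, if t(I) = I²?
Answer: -17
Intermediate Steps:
S(q, o) = -2 + q
S(m, -5)*t(-1) - 12 = (-2 - 3)*(-1)² - 12 = -5*1 - 12 = -5 - 12 = -17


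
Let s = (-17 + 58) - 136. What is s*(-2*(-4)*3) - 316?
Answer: -2596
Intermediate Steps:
s = -95 (s = 41 - 136 = -95)
s*(-2*(-4)*3) - 316 = -95*(-2*(-4))*3 - 316 = -760*3 - 316 = -95*24 - 316 = -2280 - 316 = -2596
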